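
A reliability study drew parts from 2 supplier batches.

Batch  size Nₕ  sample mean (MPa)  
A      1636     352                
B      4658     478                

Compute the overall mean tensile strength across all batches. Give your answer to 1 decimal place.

445.2

x̄_st = (Σ Nₕx̄ₕ) / (Σ Nₕ) = (1636·352 + 4658·478) / 6294
= 2802396 / 6294 = 445.249... → 445.2.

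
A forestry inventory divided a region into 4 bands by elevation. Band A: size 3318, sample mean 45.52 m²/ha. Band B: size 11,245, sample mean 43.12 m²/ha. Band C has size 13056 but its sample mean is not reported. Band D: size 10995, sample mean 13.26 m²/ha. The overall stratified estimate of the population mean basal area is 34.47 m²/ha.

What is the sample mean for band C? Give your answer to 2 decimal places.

42.07

Σ Nₕx̄ₕ = N·μ, so 13056·x̄_C = 38614·34.47 − (3318·45.52 + 11245·43.12 + 10995·13.26).
= 1331024.58 − 781713.46 = 549311.12.
x̄_C = 549311.12 / 13056 = 42.0735... → 42.07.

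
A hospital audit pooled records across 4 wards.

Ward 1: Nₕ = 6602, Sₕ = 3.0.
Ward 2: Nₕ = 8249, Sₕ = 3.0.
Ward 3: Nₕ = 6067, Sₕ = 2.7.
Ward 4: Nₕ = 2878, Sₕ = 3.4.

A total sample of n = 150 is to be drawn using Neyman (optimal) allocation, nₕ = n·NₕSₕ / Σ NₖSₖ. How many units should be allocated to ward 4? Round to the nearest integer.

1: NₕSₕ = 6602·3.0 = 19806
2: NₕSₕ = 8249·3.0 = 24747
3: NₕSₕ = 6067·2.7 = 16380.9
4: NₕSₕ = 2878·3.4 = 9785.2
Σ NₕSₕ = 70719.1.
n_4 = 150·9785.2/70719.1 = 20.755... → 21.

21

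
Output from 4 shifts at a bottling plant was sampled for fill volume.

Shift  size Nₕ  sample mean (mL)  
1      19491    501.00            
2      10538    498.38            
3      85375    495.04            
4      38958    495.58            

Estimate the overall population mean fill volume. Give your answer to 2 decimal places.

N = 154362; weights Wₕ = Nₕ/N = (0.1263, 0.0683, 0.5531, 0.2524).
x̄_st = Σ Wₕ·x̄ₕ = 0.1263·501.00 + 0.0683·498.38 + 0.5531·495.04 + 0.2524·495.58 ≈ 496.1569...
→ 496.16.

496.16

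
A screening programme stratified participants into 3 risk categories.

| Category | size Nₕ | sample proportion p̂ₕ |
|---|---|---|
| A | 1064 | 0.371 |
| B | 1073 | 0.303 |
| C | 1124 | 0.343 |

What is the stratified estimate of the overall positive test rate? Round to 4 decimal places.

0.3390

N = 1064 + 1073 + 1124 = 3261.
Overall proportion = Σ (Nₕ/N)·p̂ₕ.
Σ Nₕp̂ₕ = 394.744 + 325.119 + 385.532 = 1105.395.
1105.395 / 3261 = 0.338974... → 0.3390.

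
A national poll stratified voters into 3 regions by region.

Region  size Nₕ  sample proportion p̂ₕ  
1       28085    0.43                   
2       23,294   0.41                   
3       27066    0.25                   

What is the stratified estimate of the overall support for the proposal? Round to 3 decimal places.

Wₕ = Nₕ/N with N = 78445: 0.3580, 0.2969, 0.3450.
p̂_st = 0.3580·0.43 + 0.2969·0.41 + 0.3450·0.25 ≈ 0.36196... → 0.362.

0.362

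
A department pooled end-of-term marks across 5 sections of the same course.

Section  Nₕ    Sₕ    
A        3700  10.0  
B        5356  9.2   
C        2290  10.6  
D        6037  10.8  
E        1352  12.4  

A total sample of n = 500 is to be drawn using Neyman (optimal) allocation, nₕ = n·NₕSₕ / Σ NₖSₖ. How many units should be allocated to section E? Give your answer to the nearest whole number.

44

Σ NₕSₕ = 3700·10.0 + 5356·9.2 + 2290·10.6 + 6037·10.8 + 1352·12.4 = 192513.6.
Share for E: 16764.8/192513.6 = 0.08708.
n_E = 500 × 0.08708 = 43.542... → 44.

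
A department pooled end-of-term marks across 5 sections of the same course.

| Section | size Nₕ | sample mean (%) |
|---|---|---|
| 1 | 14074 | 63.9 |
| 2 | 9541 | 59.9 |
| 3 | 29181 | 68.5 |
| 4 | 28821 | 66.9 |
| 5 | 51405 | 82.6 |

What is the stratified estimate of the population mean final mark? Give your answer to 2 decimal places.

72.50

N = 14074 + 9541 + 29181 + 28821 + 51405 = 133022.
The stratified mean weights each stratum mean by its population share Nₕ/N.
Σ Nₕx̄ₕ = 14074·63.9 + 9541·59.9 + 29181·68.5 + 28821·66.9 + 51405·82.6 = 899328.6 + 571505.9 + 1998898.5 + 1928124.9 + 4246053 = 9643910.9.
Divide by N: 9643910.9 / 133022 = 72.4986... → 72.50.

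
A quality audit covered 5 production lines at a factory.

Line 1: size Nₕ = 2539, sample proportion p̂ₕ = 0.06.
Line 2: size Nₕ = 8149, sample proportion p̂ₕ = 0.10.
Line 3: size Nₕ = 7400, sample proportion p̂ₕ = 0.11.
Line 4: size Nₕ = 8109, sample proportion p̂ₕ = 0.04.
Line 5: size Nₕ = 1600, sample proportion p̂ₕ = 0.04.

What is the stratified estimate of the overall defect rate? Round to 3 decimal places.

Wₕ = Nₕ/N with N = 27797: 0.0913, 0.2932, 0.2662, 0.2917, 0.0576.
p̂_st = 0.0913·0.06 + 0.2932·0.10 + 0.2662·0.11 + 0.2917·0.04 + 0.0576·0.04 ≈ 0.07805... → 0.078.

0.078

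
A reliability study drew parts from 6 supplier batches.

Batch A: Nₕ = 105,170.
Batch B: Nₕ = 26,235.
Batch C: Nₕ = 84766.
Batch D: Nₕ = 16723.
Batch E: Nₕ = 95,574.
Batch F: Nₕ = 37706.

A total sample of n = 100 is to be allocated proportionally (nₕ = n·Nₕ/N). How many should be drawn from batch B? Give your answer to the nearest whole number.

Share of batch B = 26235/366174 = 0.07165.
Allocate 100 × 0.07165 = 7.165... → 7.

7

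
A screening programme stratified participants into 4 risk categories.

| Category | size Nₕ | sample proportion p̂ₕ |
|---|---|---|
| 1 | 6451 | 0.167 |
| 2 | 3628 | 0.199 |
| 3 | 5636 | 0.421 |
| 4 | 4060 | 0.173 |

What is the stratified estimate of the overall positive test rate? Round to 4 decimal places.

0.2465

Wₕ = Nₕ/N with N = 19775: 0.3262, 0.1835, 0.2850, 0.2053.
p̂_st = 0.3262·0.167 + 0.1835·0.199 + 0.2850·0.421 + 0.2053·0.173 ≈ 0.246494... → 0.2465.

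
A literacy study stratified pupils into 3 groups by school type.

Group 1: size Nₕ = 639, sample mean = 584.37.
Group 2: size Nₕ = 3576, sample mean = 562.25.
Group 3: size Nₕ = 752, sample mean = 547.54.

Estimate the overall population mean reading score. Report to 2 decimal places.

562.87

N = 4967; weights Wₕ = Nₕ/N = (0.1286, 0.7200, 0.1514).
x̄_st = Σ Wₕ·x̄ₕ = 0.1286·584.37 + 0.7200·562.25 + 0.1514·547.54 ≈ 562.8686...
→ 562.87.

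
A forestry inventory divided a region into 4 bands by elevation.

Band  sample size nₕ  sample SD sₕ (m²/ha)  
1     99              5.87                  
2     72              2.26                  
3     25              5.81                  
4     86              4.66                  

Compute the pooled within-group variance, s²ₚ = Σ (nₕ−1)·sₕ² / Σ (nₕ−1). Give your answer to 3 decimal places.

1: (99−1)·5.87² = 98·34.4569 = 3376.7762
2: (72−1)·2.26² = 71·5.1076 = 362.6396
3: (25−1)·5.81² = 24·33.7561 = 810.1464
4: (86−1)·4.66² = 85·21.7156 = 1845.826
Numerator = 6395.3882; denominator = Σ(nₕ−1) = 278.
s²ₚ = 6395.3882/278 = 23.00499... → 23.005.

23.005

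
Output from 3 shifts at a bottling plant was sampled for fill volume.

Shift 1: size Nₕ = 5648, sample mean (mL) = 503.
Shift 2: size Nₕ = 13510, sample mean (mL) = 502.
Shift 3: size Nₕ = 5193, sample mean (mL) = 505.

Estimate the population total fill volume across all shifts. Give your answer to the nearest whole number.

12245429

Estimate total by summing Nₕ·x̄ₕ over strata.
5648·503 + 13510·502 + 5193·505 = 2840944 + 6782020 + 2622465 = 12245429.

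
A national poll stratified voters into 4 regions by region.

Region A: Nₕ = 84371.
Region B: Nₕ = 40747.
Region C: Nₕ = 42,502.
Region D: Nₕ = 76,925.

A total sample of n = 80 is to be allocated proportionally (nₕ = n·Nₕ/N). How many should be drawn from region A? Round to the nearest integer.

28

Share of region A = 84371/244545 = 0.34501.
Allocate 80 × 0.34501 = 27.601... → 28.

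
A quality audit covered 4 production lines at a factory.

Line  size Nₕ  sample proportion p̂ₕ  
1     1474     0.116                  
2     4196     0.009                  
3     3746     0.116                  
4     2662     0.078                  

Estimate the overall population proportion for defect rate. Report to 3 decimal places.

0.070

N = 1474 + 4196 + 3746 + 2662 = 12078.
Overall proportion = Σ (Nₕ/N)·p̂ₕ.
Σ Nₕp̂ₕ = 170.984 + 37.764 + 434.536 + 207.636 = 850.92.
850.92 / 12078 = 0.07045... → 0.070.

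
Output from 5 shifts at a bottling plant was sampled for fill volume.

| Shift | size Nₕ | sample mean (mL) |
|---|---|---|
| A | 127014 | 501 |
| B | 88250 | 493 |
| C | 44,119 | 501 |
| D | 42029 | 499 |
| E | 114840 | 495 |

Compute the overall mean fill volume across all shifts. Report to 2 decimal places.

x̄_st = (Σ Nₕx̄ₕ) / (Σ Nₕ) = (127014·501 + 88250·493 + 44119·501 + 42029·499 + 114840·495) / 416252
= 207063154 / 416252 = 497.4466... → 497.45.

497.45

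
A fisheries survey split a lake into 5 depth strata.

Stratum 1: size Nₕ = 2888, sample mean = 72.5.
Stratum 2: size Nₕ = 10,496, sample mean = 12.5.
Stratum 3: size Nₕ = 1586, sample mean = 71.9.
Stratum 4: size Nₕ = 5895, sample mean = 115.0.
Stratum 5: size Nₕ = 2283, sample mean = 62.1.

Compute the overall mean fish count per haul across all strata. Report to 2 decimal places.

N = 23148; weights Wₕ = Nₕ/N = (0.1248, 0.4534, 0.0685, 0.2547, 0.0986).
x̄_st = Σ Wₕ·x̄ₕ = 0.1248·72.5 + 0.4534·12.5 + 0.0685·71.9 + 0.2547·115.0 + 0.0986·62.1 ≈ 55.0507...
→ 55.05.

55.05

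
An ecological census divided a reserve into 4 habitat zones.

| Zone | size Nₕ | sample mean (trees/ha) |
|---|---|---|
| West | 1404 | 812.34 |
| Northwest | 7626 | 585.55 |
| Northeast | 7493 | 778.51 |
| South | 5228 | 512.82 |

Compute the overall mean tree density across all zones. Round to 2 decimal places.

N = 1404 + 7626 + 7493 + 5228 = 21751.
The stratified mean weights each stratum mean by its population share Nₕ/N.
Σ Nₕx̄ₕ = 1404·812.34 + 7626·585.55 + 7493·778.51 + 5228·512.82 = 1140525.36 + 4465404.3 + 5833375.43 + 2681022.96 = 14120328.05.
Divide by N: 14120328.05 / 21751 = 649.1806... → 649.18.

649.18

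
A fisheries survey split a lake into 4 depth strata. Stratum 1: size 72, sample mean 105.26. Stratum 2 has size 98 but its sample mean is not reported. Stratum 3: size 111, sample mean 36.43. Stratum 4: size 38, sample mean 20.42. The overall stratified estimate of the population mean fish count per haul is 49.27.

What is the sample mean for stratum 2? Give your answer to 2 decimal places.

Σ Nₕx̄ₕ = N·μ, so 98·x̄_2 = 319·49.27 − (72·105.26 + 111·36.43 + 38·20.42).
= 15717.13 − 12398.41 = 3318.72.
x̄_2 = 3318.72 / 98 = 33.8645... → 33.86.

33.86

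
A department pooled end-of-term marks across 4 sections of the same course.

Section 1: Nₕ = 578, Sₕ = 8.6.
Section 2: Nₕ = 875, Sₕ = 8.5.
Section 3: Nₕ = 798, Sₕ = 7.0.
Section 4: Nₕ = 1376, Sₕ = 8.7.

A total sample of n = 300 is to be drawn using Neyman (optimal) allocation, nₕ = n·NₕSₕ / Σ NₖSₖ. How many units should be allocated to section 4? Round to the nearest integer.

120

1: NₕSₕ = 578·8.6 = 4970.8
2: NₕSₕ = 875·8.5 = 7437.5
3: NₕSₕ = 798·7.0 = 5586
4: NₕSₕ = 1376·8.7 = 11971.2
Σ NₕSₕ = 29965.5.
n_4 = 300·11971.2/29965.5 = 119.850... → 120.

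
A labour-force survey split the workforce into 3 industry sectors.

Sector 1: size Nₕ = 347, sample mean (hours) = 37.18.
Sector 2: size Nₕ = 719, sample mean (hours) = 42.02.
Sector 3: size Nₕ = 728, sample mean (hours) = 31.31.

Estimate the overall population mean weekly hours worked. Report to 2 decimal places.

36.74

N = 347 + 719 + 728 = 1794.
The stratified mean weights each stratum mean by its population share Nₕ/N.
Σ Nₕx̄ₕ = 347·37.18 + 719·42.02 + 728·31.31 = 12901.46 + 30212.38 + 22793.68 = 65907.52.
Divide by N: 65907.52 / 1794 = 36.7377... → 36.74.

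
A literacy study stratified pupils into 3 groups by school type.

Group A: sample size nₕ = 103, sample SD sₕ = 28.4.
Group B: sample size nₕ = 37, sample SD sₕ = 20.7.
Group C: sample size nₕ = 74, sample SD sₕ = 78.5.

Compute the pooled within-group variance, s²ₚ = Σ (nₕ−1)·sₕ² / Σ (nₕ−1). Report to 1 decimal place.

2595.0

A: (103−1)·28.4² = 102·806.56 = 82269.12
B: (37−1)·20.7² = 36·428.49 = 15425.64
C: (74−1)·78.5² = 73·6162.25 = 449844.25
Numerator = 547539.01; denominator = Σ(nₕ−1) = 211.
s²ₚ = 547539.01/211 = 2594.972... → 2595.0.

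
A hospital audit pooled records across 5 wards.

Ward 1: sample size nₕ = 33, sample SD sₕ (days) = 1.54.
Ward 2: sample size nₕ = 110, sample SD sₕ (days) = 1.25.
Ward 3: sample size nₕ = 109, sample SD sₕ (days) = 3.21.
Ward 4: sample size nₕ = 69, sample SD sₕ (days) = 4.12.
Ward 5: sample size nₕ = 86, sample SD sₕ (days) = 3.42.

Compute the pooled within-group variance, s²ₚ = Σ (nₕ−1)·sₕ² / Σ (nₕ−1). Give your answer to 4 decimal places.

8.7251

1: (33−1)·1.54² = 32·2.3716 = 75.8912
2: (110−1)·1.25² = 109·1.5625 = 170.3125
3: (109−1)·3.21² = 108·10.3041 = 1112.8428
4: (69−1)·4.12² = 68·16.9744 = 1154.2592
5: (86−1)·3.42² = 85·11.6964 = 994.194
Numerator = 3507.4997; denominator = Σ(nₕ−1) = 402.
s²ₚ = 3507.4997/402 = 8.725124... → 8.7251.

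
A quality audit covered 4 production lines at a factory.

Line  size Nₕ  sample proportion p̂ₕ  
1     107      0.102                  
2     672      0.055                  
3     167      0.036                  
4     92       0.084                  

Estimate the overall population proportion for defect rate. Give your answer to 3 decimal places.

N = 107 + 672 + 167 + 92 = 1038.
Overall proportion = Σ (Nₕ/N)·p̂ₕ.
Σ Nₕp̂ₕ = 10.914 + 36.96 + 6.012 + 7.728 = 61.614.
61.614 / 1038 = 0.05936... → 0.059.

0.059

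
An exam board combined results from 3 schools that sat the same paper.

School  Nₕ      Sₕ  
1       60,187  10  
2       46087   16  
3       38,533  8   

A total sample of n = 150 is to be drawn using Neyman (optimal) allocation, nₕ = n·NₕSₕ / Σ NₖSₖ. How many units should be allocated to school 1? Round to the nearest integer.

55

1: NₕSₕ = 60187·10 = 601870
2: NₕSₕ = 46087·16 = 737392
3: NₕSₕ = 38533·8 = 308264
Σ NₕSₕ = 1647526.
n_1 = 150·601870/1647526 = 54.798... → 55.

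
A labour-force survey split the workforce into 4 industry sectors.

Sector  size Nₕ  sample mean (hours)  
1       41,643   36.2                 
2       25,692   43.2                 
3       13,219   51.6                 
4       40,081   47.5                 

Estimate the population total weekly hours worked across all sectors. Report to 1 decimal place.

5203318.9

Population total = Σ Nₕ·x̄ₕ (each stratum's size times its mean).
41643·36.2 + 25692·43.2 + 13219·51.6 + 40081·47.5 = 1507476.6 + 1109894.4 + 682100.4 + 1903847.5 = 5203318.9.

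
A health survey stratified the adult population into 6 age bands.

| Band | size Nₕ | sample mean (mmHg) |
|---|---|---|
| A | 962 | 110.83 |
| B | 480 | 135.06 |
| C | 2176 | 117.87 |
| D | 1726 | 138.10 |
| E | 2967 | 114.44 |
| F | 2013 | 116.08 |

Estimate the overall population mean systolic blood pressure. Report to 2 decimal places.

120.06

N = 962 + 480 + 2176 + 1726 + 2967 + 2013 = 10324.
Weight each subgroup mean by Nₕ/N and sum.
Σ Nₕx̄ₕ = 962·110.83 + 480·135.06 + 2176·117.87 + 1726·138.10 + 2967·114.44 + 2013·116.08 = 106618.46 + 64828.8 + 256485.12 + 238360.6 + 339543.48 + 233669.04 = 1239505.5.
Divide by N: 1239505.5 / 10324 = 120.0606... → 120.06.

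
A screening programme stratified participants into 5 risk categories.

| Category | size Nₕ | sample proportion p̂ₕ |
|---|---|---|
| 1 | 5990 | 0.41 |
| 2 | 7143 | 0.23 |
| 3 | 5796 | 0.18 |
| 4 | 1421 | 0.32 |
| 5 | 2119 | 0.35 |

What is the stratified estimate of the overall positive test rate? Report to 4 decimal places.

0.2821

N = 5990 + 7143 + 5796 + 1421 + 2119 = 22469.
Overall proportion = Σ (Nₕ/N)·p̂ₕ.
Σ Nₕp̂ₕ = 2455.9 + 1642.89 + 1043.28 + 454.72 + 741.65 = 6338.44.
6338.44 / 22469 = 0.282097... → 0.2821.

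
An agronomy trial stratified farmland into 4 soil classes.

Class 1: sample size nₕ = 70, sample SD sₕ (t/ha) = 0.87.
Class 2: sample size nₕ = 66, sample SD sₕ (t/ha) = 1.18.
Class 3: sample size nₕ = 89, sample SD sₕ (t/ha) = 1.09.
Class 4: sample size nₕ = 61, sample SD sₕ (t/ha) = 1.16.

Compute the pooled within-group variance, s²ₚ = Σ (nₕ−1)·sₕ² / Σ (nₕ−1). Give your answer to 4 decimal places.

1.1632

1: (70−1)·0.87² = 69·0.7569 = 52.2261
2: (66−1)·1.18² = 65·1.3924 = 90.506
3: (89−1)·1.09² = 88·1.1881 = 104.5528
4: (61−1)·1.16² = 60·1.3456 = 80.736
Numerator = 328.0209; denominator = Σ(nₕ−1) = 282.
s²ₚ = 328.0209/282 = 1.163195... → 1.1632.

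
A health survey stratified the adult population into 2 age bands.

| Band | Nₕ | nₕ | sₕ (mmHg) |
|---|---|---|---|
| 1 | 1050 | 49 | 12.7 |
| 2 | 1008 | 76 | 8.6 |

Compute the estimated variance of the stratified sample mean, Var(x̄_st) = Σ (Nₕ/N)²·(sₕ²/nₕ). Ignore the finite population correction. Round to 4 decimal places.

1.0903

N = 2058; Wₕ = Nₕ/N.
band 1: (1050/2058)²·12.7²/49 = 0.8568390
band 2: (1008/2058)²·8.6²/76 = 0.2334606
Sum = 1.0902996 → 1.0903.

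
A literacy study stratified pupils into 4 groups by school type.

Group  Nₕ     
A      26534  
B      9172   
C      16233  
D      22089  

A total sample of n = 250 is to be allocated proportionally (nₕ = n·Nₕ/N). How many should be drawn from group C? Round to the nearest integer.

55

Share of group C = 16233/74028 = 0.21928.
Allocate 250 × 0.21928 = 54.820... → 55.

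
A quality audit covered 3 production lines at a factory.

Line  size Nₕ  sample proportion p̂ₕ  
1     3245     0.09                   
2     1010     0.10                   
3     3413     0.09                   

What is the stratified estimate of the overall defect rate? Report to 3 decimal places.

0.091

Wₕ = Nₕ/N with N = 7668: 0.4232, 0.1317, 0.4451.
p̂_st = 0.4232·0.09 + 0.1317·0.10 + 0.4451·0.09 ≈ 0.09132... → 0.091.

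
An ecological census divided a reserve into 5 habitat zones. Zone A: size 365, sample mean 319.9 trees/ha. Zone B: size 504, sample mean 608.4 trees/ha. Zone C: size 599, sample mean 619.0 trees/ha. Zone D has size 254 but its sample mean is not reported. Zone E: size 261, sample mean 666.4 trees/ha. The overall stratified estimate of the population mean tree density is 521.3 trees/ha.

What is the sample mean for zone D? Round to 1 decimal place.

258.4

N = 365 + 504 + 599 + 254 + 261 = 1983.
Overall total = μ·N = 521.3·1983 = 1033737.9.
Subtract the known strata: 365·319.9 + 504·608.4 + 599·619.0 + 261·666.4 = 968108.5.
Remaining total for zone D: 1033737.9 − 968108.5 = 65629.4.
Divide by its size: 65629.4 / 254 = 258.383... → 258.4.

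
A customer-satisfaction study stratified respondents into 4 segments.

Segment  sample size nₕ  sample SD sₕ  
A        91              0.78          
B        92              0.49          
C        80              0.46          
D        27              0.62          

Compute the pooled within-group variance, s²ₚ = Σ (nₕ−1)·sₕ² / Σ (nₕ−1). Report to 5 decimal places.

A: (91−1)·0.78² = 90·0.6084 = 54.756
B: (92−1)·0.49² = 91·0.2401 = 21.8491
C: (80−1)·0.46² = 79·0.2116 = 16.7164
D: (27−1)·0.62² = 26·0.3844 = 9.9944
Numerator = 103.3159; denominator = Σ(nₕ−1) = 286.
s²ₚ = 103.3159/286 = 0.3612444... → 0.36124.

0.36124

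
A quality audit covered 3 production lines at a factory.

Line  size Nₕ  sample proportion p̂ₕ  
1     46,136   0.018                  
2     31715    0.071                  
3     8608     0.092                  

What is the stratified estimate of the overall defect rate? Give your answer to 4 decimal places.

Wₕ = Nₕ/N with N = 86459: 0.5336, 0.3668, 0.0996.
p̂_st = 0.5336·0.018 + 0.3668·0.071 + 0.0996·0.092 ≈ 0.044809... → 0.0448.

0.0448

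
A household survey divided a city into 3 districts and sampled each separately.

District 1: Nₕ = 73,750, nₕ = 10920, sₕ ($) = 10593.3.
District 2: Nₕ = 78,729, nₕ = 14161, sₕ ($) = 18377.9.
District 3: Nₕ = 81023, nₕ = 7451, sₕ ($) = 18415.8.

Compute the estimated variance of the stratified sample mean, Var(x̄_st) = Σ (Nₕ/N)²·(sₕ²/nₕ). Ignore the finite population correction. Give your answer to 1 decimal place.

9216.8

N = 233502; Wₕ = Nₕ/N.
district 1: (73750/233502)²·10593.3²/10920 = 1025.1390
district 2: (78729/233502)²·18377.9²/14161 = 2711.3533
district 3: (81023/233502)²·18415.8²/7451 = 5480.2711
Sum = 9216.7634 → 9216.8.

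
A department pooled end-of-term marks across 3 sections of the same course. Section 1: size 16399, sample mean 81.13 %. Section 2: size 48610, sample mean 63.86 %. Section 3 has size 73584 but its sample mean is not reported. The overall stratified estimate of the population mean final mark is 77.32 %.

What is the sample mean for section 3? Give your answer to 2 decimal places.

Σ Nₕx̄ₕ = N·μ, so 73584·x̄_3 = 138593·77.32 − (16399·81.13 + 48610·63.86).
= 10716010.76 − 4434685.47 = 6281325.29.
x̄_3 = 6281325.29 / 73584 = 85.3627... → 85.36.

85.36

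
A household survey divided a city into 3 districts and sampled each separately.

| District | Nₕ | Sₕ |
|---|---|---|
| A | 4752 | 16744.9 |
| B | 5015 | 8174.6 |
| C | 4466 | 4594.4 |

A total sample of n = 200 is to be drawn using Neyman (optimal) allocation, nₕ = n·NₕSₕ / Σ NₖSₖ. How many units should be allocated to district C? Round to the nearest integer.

29

A: NₕSₕ = 4752·16744.9 = 79571764.8
B: NₕSₕ = 5015·8174.6 = 40995619
C: NₕSₕ = 4466·4594.4 = 20518590.4
Σ NₕSₕ = 141085974.2.
n_C = 200·20518590.4/141085974.2 = 29.087... → 29.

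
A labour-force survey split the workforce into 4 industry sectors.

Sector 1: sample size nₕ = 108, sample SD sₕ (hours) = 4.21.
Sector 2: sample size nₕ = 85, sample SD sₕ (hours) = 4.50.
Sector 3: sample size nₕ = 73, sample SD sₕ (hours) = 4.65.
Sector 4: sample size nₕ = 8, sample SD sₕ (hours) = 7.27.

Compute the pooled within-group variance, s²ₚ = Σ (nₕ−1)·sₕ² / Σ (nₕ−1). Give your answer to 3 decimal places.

Degrees of freedom: 107 + 84 + 72 + 7 = 270.
Σ(nₕ−1)sₕ² = 107·17.7241 + 84·20.25 + 72·21.6225 + 7·52.8529 = 5524.269.
s²ₚ = 5524.269 / 270 = 20.46026... → 20.460.

20.460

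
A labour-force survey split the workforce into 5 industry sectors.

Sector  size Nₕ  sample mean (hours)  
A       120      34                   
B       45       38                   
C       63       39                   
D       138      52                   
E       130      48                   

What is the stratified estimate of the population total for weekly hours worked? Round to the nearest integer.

21663

Estimate total by summing Nₕ·x̄ₕ over strata.
120·34 + 45·38 + 63·39 + 138·52 + 130·48 = 4080 + 1710 + 2457 + 7176 + 6240 = 21663.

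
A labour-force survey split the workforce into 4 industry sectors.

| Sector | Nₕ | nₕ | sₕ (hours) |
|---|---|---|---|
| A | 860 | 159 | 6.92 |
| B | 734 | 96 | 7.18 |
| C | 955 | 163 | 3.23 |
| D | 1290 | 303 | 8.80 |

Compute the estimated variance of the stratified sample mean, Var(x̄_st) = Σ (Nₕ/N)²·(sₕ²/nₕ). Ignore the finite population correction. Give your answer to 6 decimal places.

0.067563

N = 3839; Wₕ = Nₕ/N.
sector A: (860/3839)²·6.92²/159 = 0.015113872
sector B: (734/3839)²·7.18²/96 = 0.019630599
sector C: (955/3839)²·3.23²/163 = 0.003960846
sector D: (1290/3839)²·8.80²/303 = 0.028857979
Sum = 0.067563296 → 0.067563.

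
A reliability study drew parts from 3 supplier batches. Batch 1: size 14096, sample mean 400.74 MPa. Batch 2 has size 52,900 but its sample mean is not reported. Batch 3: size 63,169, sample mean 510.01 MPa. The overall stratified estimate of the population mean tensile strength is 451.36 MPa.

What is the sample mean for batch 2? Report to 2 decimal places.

N = 14096 + 52900 + 63169 = 130165.
Overall total = μ·N = 451.36·130165 = 58751274.4.
Subtract the known strata: 14096·400.74 + 63169·510.01 = 37865652.73.
Remaining total for batch 2: 58751274.4 − 37865652.73 = 20885621.67.
Divide by its size: 20885621.67 / 52900 = 394.8133... → 394.81.

394.81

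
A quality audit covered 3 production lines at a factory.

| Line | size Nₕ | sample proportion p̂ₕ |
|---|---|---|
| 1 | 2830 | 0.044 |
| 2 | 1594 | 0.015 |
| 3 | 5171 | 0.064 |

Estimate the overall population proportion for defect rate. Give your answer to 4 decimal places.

Wₕ = Nₕ/N with N = 9595: 0.2949, 0.1661, 0.5389.
p̂_st = 0.2949·0.044 + 0.1661·0.015 + 0.5389·0.064 ≈ 0.049961... → 0.0500.

0.0500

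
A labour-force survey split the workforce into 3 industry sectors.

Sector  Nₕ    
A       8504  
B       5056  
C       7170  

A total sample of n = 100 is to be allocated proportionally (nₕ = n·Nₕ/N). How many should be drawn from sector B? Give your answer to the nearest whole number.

N = 8504 + 5056 + 7170 = 20730.
n_B = 100·5056/20730 = 24.390... → 24.

24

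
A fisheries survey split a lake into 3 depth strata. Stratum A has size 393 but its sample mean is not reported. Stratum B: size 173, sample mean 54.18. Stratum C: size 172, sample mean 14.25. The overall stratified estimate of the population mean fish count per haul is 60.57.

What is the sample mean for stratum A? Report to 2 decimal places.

N = 393 + 173 + 172 = 738.
Overall total = μ·N = 60.57·738 = 44700.66.
Subtract the known strata: 173·54.18 + 172·14.25 = 11824.14.
Remaining total for stratum A: 44700.66 − 11824.14 = 32876.52.
Divide by its size: 32876.52 / 393 = 83.6553... → 83.66.

83.66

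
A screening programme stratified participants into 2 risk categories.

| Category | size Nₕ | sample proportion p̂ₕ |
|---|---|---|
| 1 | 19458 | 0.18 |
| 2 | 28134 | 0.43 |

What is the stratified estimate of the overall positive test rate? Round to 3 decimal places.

0.328

N = 19458 + 28134 = 47592.
Overall proportion = Σ (Nₕ/N)·p̂ₕ.
Σ Nₕp̂ₕ = 3502.44 + 12097.62 = 15600.06.
15600.06 / 47592 = 0.32779... → 0.328.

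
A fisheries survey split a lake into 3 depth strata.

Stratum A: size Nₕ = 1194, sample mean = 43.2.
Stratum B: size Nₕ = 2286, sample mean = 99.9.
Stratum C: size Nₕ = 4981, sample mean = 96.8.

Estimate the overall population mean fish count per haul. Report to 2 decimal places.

90.07

x̄_st = (Σ Nₕx̄ₕ) / (Σ Nₕ) = (1194·43.2 + 2286·99.9 + 4981·96.8) / 8461
= 762113 / 8461 = 90.0736... → 90.07.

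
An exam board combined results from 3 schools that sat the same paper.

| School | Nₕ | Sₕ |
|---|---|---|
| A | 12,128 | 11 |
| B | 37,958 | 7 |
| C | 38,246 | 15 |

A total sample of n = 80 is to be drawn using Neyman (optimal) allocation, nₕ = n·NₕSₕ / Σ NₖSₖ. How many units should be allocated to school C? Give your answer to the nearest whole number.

A: NₕSₕ = 12128·11 = 133408
B: NₕSₕ = 37958·7 = 265706
C: NₕSₕ = 38246·15 = 573690
Σ NₕSₕ = 972804.
n_C = 80·573690/972804 = 47.178... → 47.

47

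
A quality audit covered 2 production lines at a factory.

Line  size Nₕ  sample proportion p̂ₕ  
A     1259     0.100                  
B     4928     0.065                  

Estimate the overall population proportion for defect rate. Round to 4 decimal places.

0.0721

N = 1259 + 4928 = 6187.
Overall proportion = Σ (Nₕ/N)·p̂ₕ.
Σ Nₕp̂ₕ = 125.9 + 320.32 = 446.22.
446.22 / 6187 = 0.072122... → 0.0721.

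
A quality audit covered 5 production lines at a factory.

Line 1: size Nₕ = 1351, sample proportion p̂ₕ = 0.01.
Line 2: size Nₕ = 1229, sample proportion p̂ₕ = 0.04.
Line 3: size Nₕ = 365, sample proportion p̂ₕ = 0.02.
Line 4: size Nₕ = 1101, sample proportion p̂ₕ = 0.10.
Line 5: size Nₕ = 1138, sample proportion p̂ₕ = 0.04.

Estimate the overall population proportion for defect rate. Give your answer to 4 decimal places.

0.0435

Wₕ = Nₕ/N with N = 5184: 0.2606, 0.2371, 0.0704, 0.2124, 0.2195.
p̂_st = 0.2606·0.01 + 0.2371·0.04 + 0.0704·0.02 + 0.2124·0.10 + 0.2195·0.04 ≈ 0.043517... → 0.0435.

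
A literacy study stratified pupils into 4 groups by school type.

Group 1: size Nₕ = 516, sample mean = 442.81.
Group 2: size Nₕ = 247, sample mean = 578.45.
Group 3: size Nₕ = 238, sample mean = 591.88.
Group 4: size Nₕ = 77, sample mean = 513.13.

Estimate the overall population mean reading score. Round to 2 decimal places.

x̄_st = (Σ Nₕx̄ₕ) / (Σ Nₕ) = (516·442.81 + 247·578.45 + 238·591.88 + 77·513.13) / 1078
= 551745.56 / 1078 = 511.8233... → 511.82.

511.82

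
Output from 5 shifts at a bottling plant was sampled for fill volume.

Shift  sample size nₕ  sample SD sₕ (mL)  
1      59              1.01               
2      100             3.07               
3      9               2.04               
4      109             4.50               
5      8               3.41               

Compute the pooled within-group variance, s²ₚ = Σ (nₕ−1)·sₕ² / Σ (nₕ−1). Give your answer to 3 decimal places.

Degrees of freedom: 58 + 99 + 8 + 108 + 7 = 280.
Σ(nₕ−1)sₕ² = 58·1.0201 + 99·9.4249 + 8·4.1616 + 108·20.25 + 7·11.6281 = 3293.9204.
s²ₚ = 3293.9204 / 280 = 11.76400... → 11.764.

11.764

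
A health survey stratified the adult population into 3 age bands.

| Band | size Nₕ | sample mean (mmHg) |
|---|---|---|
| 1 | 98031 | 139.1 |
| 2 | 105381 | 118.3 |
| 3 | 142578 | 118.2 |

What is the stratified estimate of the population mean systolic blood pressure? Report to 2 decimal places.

124.15

x̄_st = (Σ Nₕx̄ₕ) / (Σ Nₕ) = (98031·139.1 + 105381·118.3 + 142578·118.2) / 345990
= 42955404 / 345990 = 124.1522... → 124.15.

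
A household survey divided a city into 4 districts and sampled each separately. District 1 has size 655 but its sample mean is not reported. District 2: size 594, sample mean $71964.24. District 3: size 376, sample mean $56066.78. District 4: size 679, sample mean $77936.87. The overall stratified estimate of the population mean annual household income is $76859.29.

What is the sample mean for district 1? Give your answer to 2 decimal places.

92117.25

N = 655 + 594 + 376 + 679 = 2304.
Overall total = μ·N = 76859.29·2304 = 177083804.16.
Subtract the known strata: 594·71964.24 + 376·56066.78 + 679·77936.87 = 116747002.57.
Remaining total for district 1: 177083804.16 − 116747002.57 = 60336801.59.
Divide by its size: 60336801.59 / 655 = 92117.2543... → 92117.25.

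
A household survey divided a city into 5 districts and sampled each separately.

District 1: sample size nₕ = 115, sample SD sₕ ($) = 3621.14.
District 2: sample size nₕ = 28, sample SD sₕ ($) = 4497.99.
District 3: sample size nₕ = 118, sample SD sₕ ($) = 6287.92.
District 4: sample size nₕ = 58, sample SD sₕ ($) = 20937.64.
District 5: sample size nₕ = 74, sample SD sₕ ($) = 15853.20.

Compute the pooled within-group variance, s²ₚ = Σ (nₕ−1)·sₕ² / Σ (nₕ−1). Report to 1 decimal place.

128870163.0

1: (115−1)·3621.14² = 114·13112654.8996 = 1494842658.5544
2: (28−1)·4497.99² = 27·20231914.0401 = 546261679.0827
3: (118−1)·6287.92² = 117·39537937.9264 = 4625938737.3888
4: (58−1)·20937.64² = 57·438384768.7696 = 24987931819.8672
5: (74−1)·15853.20² = 73·251323950.24 = 18346648367.52
Numerator = 50001623262.4131; denominator = Σ(nₕ−1) = 388.
s²ₚ = 50001623262.4131/388 = 128870163.047... → 128870163.0.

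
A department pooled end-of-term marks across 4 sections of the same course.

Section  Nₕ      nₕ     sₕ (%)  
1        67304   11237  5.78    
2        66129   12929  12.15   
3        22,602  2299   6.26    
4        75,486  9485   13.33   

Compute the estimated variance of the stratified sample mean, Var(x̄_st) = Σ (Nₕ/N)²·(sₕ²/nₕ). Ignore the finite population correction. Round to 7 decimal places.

0.0033367

N = 231521; Wₕ = Nₕ/N.
section 1: (67304/231521)²·5.78²/11237 = 0.0002512501
section 2: (66129/231521)²·12.15²/12929 = 0.0009315169
section 3: (22602/231521)²·6.26²/2299 = 0.0001624511
section 4: (75486/231521)²·13.33²/9485 = 0.0019914757
Sum = 0.0033366938 → 0.0033367.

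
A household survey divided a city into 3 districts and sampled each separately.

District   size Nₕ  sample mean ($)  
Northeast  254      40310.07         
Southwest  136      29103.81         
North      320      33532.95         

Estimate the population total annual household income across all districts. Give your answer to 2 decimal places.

24927419.94

Population total = Σ Nₕ·x̄ₕ (each stratum's size times its mean).
254·40310.07 + 136·29103.81 + 320·33532.95 = 10238757.78 + 3958118.16 + 10730544 = 24927419.94.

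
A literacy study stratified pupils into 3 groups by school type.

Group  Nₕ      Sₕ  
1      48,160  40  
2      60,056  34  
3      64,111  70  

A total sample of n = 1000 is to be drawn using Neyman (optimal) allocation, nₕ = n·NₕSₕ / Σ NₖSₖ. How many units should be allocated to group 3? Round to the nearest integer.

1: NₕSₕ = 48160·40 = 1926400
2: NₕSₕ = 60056·34 = 2041904
3: NₕSₕ = 64111·70 = 4487770
Σ NₕSₕ = 8456074.
n_3 = 1000·4487770/8456074 = 530.716... → 531.

531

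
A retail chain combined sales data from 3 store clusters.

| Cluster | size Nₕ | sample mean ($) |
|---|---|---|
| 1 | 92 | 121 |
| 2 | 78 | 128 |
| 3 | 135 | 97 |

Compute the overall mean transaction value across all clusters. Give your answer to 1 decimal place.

112.2

N = 305; weights Wₕ = Nₕ/N = (0.3016, 0.2557, 0.4426).
x̄_st = Σ Wₕ·x̄ₕ = 0.3016·121 + 0.2557·128 + 0.4426·97 ≈ 112.167...
→ 112.2.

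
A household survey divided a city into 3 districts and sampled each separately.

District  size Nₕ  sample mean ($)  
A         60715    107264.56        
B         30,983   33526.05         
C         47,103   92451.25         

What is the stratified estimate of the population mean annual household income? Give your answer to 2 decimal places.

85777.74

N = 138801; weights Wₕ = Nₕ/N = (0.4374, 0.2232, 0.3394).
x̄_st = Σ Wₕ·x̄ₕ = 0.4374·107264.56 + 0.2232·33526.05 + 0.3394·92451.25 ≈ 85777.7436...
→ 85777.74.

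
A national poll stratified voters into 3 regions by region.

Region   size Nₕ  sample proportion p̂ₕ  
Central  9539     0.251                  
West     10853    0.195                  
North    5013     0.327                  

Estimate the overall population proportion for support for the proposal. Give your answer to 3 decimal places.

N = 9539 + 10853 + 5013 = 25405.
Overall proportion = Σ (Nₕ/N)·p̂ₕ.
Σ Nₕp̂ₕ = 2394.289 + 2116.335 + 1639.251 = 6149.875.
6149.875 / 25405 = 0.24207... → 0.242.

0.242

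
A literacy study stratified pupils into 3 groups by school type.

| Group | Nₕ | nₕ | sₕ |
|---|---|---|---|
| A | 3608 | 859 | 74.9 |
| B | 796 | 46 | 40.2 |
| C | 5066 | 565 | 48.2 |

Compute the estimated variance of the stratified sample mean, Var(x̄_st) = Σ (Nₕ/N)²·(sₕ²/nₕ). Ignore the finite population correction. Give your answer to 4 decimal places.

N = 9470; Wₕ = Nₕ/N.
group A: (3608/9470)²·74.9²/859 = 0.9479896
group B: (796/9470)²·40.2²/46 = 0.2482107
group C: (5066/9470)²·48.2²/565 = 1.1767279
Sum = 2.3729281 → 2.3729.

2.3729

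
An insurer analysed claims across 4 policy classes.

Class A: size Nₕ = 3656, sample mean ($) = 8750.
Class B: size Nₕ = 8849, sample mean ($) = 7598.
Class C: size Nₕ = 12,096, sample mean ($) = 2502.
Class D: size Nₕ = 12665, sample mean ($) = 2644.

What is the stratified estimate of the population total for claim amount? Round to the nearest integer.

162975154

A: 3656·8750 = 31990000
B: 8849·7598 = 67234702
C: 12096·2502 = 30264192
D: 12665·2644 = 33486260
τ̂ = Σ Nₕx̄ₕ = 162975154.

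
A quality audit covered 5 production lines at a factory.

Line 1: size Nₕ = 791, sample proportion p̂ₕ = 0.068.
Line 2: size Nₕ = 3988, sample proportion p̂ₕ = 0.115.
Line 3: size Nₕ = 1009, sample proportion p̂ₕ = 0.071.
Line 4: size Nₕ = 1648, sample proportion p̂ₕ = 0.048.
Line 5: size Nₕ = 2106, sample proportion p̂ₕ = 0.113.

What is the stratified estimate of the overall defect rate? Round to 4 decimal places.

N = 791 + 3988 + 1009 + 1648 + 2106 = 9542.
Overall proportion = Σ (Nₕ/N)·p̂ₕ.
Σ Nₕp̂ₕ = 53.788 + 458.62 + 71.639 + 79.104 + 237.978 = 901.129.
901.129 / 9542 = 0.094438... → 0.0944.

0.0944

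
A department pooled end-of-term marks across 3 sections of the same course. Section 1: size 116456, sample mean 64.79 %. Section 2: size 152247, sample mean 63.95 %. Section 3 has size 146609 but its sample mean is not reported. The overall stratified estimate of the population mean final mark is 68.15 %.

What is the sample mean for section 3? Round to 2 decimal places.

75.18

N = 116456 + 152247 + 146609 = 415312.
Overall total = μ·N = 68.15·415312 = 28303512.8.
Subtract the known strata: 116456·64.79 + 152247·63.95 = 17281379.89.
Remaining total for section 3: 28303512.8 − 17281379.89 = 11022132.91.
Divide by its size: 11022132.91 / 146609 = 75.1805... → 75.18.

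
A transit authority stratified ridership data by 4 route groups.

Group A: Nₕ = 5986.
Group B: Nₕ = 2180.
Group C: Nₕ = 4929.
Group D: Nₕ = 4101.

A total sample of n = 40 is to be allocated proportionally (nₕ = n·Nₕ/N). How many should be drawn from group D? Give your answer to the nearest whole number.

Share of group D = 4101/17196 = 0.23849.
Allocate 40 × 0.23849 = 9.539... → 10.

10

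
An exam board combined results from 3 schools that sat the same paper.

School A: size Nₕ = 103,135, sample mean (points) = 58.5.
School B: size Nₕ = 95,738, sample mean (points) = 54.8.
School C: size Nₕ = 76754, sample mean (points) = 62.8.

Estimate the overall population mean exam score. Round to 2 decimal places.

58.41

N = 103135 + 95738 + 76754 = 275627.
Weight each subgroup mean by Nₕ/N and sum.
Σ Nₕx̄ₕ = 103135·58.5 + 95738·54.8 + 76754·62.8 = 6033397.5 + 5246442.4 + 4820151.2 = 16099991.1.
Divide by N: 16099991.1 / 275627 = 58.4122... → 58.41.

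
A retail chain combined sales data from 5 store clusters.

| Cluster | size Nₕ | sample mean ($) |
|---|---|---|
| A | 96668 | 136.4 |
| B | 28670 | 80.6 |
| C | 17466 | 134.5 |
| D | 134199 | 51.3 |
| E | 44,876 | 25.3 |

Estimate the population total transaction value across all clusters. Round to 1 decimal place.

25865265.7

A: 96668·136.4 = 13185515.2
B: 28670·80.6 = 2310802
C: 17466·134.5 = 2349177
D: 134199·51.3 = 6884408.7
E: 44876·25.3 = 1135362.8
τ̂ = Σ Nₕx̄ₕ = 25865265.7.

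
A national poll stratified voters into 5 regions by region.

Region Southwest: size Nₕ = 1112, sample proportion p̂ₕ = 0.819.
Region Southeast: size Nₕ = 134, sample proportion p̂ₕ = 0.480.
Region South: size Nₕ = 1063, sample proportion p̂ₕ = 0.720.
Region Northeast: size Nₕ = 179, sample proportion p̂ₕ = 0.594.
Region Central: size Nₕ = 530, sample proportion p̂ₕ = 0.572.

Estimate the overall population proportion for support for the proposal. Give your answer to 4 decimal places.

0.7124

Wₕ = Nₕ/N with N = 3018: 0.3685, 0.0444, 0.3522, 0.0593, 0.1756.
p̂_st = 0.3685·0.819 + 0.0444·0.480 + 0.3522·0.720 + 0.0593·0.594 + 0.1756·0.572 ≈ 0.712357... → 0.7124.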